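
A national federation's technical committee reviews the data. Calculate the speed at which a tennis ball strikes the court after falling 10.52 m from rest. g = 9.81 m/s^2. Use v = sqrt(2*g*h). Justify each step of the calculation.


v = sqrt(2 * g * h)
v = sqrt(2 * 9.81 * 10.52)
v = sqrt(206.4024) = 14.3667 m/s

14.3667 m/s


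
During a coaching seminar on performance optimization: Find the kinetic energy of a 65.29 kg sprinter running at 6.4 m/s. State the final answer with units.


KE = 0.5 * m * v^2
KE = 0.5 * 65.29 * 6.4^2
KE = 0.5 * 65.29 * 40.96 = 1337.1392 J

1337.1392 J


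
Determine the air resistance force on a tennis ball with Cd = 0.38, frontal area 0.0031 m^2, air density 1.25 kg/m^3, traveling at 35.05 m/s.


Fd = 0.5 * Cd * rho * A * v^2
Fd = 0.5 * 0.38 * 1.25 * 0.0031 * 35.05^2
v^2 = 1228.5025
Fd = 0.5 * 0.38 * 1.25 * 0.0031 * 1228.5025 = 0.9045 N

0.9045 N


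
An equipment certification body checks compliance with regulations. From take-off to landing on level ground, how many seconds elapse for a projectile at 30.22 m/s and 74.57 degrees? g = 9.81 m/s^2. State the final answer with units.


T = 2*v*sin(theta)/g
sin(theta) = sin(74.57 deg) = 0.964
T = 2*30.22*0.964 / 9.81
T = 58.2615 / 9.81 = 5.939 s

5.939 s


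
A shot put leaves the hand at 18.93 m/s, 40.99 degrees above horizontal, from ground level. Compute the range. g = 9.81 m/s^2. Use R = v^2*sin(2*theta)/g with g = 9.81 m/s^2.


R = v^2 * sin(2*theta) / g
Convert angle to radians: theta = 40.99 deg = 0.7154 rad
sin(2*theta) = sin(1.4308) = 0.9902
R = 18.93^2 * 0.9902 / 9.81
R = 358.3449 * 0.9902 / 9.81 = 36.1713 m

36.1713 m


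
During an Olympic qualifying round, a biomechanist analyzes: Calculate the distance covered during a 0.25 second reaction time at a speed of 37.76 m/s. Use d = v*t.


d = v * t
d = 37.76 * 0.25
d = 9.44 m

9.44 m


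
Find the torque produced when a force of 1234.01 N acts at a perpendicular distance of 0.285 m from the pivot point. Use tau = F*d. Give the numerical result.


tau = F * d
tau = 1234.01 * 0.285
tau = 351.6928 N*m

351.6928 N*m


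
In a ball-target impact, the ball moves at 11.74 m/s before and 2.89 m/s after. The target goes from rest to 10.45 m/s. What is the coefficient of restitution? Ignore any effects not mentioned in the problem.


e = (v2_after - v1_after) / (v1_before - v2_before)
Numerator = 10.45 - 2.89 = 7.56
Denominator = 11.74 - 0 = 11.74
e = 7.56 / 11.74 = 0.644

0.644


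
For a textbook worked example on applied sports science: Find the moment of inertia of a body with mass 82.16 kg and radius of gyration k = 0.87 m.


I = m * k^2
I = 82.16 * 0.87^2
I = 82.16 * 0.7569 = 62.1869 kg*m^2

62.1869 kg*m^2


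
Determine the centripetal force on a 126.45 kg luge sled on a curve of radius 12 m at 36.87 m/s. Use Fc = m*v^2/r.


Fc = m * v^2 / r
v^2 = 36.87^2 = 1359.3969
Fc = 126.45 * 1359.3969 / 12
Fc = 171895.738 / 12 = 14324.6448 N

14324.6448 N


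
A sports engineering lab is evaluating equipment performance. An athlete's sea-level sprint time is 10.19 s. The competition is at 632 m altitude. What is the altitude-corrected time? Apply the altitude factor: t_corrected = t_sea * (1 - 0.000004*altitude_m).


Correction factor = 1 - 0.000004 * 632 = 0.997472
t_corrected = t_sea * factor = 10.19 * 0.997472
t_corrected = 10.1642 s

10.1642 s


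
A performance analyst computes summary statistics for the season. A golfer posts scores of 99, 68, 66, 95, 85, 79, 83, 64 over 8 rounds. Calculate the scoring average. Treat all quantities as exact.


Average = sum / n
Sum = 639
Average = 639 / 8 = 79.875

79.875


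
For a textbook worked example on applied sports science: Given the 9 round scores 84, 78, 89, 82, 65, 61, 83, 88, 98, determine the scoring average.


Average = sum / n
Sum = 728
Average = 728 / 9 = 80.8889

80.8889


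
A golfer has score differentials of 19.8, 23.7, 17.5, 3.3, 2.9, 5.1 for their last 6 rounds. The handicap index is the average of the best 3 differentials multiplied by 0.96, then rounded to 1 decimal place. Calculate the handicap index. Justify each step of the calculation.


All differentials: 19.8, 23.7, 17.5, 3.3, 2.9, 5.1
Sorted: 2.9, 3.3, 5.1, 17.5, 19.8, 23.7
Best 3: 2.9, 3.3, 5.1
Average of best = 11.3 / 3 = 3.7667
Raw index = 3.7667 * 0.96 = 3.616
Handicap index = round(3.616, 1) = 3.6

3.6


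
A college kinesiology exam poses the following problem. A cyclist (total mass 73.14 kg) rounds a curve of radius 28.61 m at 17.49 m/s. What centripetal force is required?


Fc = m * v^2 / r
v^2 = 17.49^2 = 305.9001
Fc = 73.14 * 305.9001 / 28.61
Fc = 22373.5333 / 28.61 = 782.0179 N

782.0179 N


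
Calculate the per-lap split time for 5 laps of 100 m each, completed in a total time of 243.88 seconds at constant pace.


Split time = total_time / n_laps = 243.88 / 5
Split time = 48.776 s per lap

48.776 s


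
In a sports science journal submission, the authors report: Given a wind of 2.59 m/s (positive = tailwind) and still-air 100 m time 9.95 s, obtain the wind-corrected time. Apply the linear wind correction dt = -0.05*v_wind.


dt = -0.05 * v_wind = -0.05 * 2.59 = -0.1295 s
t_corrected = t_still + dt = 9.95 + (-0.1295)
t_corrected = 9.8205 s

9.8205 s


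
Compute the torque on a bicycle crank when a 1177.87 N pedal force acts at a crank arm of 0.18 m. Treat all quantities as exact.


tau = F * d
tau = 1177.87 * 0.18
tau = 212.0166 N*m

212.0166 N*m


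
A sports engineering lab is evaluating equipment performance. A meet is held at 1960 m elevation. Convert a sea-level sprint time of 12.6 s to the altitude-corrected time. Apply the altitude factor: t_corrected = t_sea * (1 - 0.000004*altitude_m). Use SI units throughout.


Correction factor = 1 - 0.000004 * 1960 = 0.99216
t_corrected = t_sea * factor = 12.6 * 0.99216
t_corrected = 12.5012 s

12.5012 s


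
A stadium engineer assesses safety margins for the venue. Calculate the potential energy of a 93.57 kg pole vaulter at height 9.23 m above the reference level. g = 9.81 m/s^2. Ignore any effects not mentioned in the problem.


PE = m * g * h
PE = 93.57 * 9.81 * 9.23
PE = 917.9217 * 9.23 = 8472.4173 J

8472.4173 J


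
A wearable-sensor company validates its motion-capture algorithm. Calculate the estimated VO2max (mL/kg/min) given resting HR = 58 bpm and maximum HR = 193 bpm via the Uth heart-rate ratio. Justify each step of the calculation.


VO2max = 15.3 * HRmax / HRrest
VO2max = 15.3 * 193 / 58
VO2max = 2952.9 / 58 = 50.9121 mL/kg/min

50.9121 mL/kg/min


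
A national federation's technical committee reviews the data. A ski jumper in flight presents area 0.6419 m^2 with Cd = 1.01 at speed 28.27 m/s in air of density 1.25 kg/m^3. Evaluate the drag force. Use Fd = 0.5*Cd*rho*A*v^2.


Fd = 0.5 * Cd * rho * A * v^2
Fd = 0.5 * 1.01 * 1.25 * 0.6419 * 28.27^2
v^2 = 799.1929
Fd = 0.5 * 1.01 * 1.25 * 0.6419 * 799.1929 = 323.8325 N

323.8325 N


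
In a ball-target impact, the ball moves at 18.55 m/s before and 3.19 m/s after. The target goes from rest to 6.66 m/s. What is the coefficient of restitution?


e = (v2_after - v1_after) / (v1_before - v2_before)
Numerator = 6.66 - 3.19 = 3.47
Denominator = 18.55 - 0 = 18.55
e = 3.47 / 18.55 = 0.1871

0.1871


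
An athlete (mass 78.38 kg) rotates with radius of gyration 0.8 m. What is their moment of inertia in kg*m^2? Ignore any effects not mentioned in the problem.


I = m * k^2
I = 78.38 * 0.8^2
I = 78.38 * 0.64 = 50.1632 kg*m^2

50.1632 kg*m^2


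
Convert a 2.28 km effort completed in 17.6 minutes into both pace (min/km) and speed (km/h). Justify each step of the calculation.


Pace = time / distance = 17.6 min / 2.28 km = 7.7193 min/km
Speed = distance / time_in_hours = 2.28 / 0.2933 hr
Speed = 7.7727 km/h

7.7193 min/km, 7.7727 km/h


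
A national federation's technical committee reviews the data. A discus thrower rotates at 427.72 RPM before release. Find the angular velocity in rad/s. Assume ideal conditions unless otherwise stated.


omega = RPM * 2 * pi / 60
omega = 427.72 * 2 * 3.14159 / 60
omega = 2687.444 / 60 = 44.7907 rad/s

44.7907 rad/s


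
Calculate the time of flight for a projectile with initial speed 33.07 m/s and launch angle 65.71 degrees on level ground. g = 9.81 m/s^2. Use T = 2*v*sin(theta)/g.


T = 2*v*sin(theta)/g
sin(theta) = sin(65.71 deg) = 0.9115
T = 2*33.07*0.9115 / 9.81
T = 60.285 / 9.81 = 6.1453 s

6.1453 s


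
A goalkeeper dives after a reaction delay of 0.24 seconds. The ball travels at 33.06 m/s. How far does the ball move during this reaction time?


d = v * t
d = 33.06 * 0.24
d = 7.9344 m

7.9344 m


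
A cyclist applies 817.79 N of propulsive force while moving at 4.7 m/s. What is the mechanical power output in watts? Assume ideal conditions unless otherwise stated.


P = F * v
P = 817.79 * 4.7
P = 3843.613 W

3843.613 W


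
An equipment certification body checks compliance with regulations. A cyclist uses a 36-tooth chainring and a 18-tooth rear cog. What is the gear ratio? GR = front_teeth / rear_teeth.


GR = front_teeth / rear_teeth
GR = 36 / 18
GR = 2

2


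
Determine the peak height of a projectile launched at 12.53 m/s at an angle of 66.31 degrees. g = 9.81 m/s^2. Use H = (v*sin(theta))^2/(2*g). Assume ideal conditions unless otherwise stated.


H = (v*sin(theta))^2 / (2*g)
vy = v*sin(theta) = 12.53 * sin(66.31 deg) = 11.4741 m/s
H = vy^2 / (2*g) = 131.6557 / (2*9.81)
H = 131.6557 / 19.62 = 6.7103 m

6.7103 m


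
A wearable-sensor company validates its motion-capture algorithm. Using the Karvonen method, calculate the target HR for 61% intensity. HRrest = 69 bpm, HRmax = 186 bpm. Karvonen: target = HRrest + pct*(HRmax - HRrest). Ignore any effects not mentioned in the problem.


Target = HRrest + pct*(HRmax - HRrest)
Heart rate reserve = HRmax - HRrest = 186 - 69 = 117 bpm
Fraction = 61% = 0.61
Target = 69 + 0.61 * 117
Target = 69 + 71.37 = 140.37 bpm

140.37 bpm


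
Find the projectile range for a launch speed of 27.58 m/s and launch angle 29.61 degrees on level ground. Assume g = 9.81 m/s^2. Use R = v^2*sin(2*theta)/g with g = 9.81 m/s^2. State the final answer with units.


R = v^2 * sin(2*theta) / g
Convert angle to radians: theta = 29.61 deg = 0.5168 rad
sin(2*theta) = sin(1.0336) = 0.8591
R = 27.58^2 * 0.8591 / 9.81
R = 760.6564 * 0.8591 / 9.81 = 66.6166 m

66.6166 m


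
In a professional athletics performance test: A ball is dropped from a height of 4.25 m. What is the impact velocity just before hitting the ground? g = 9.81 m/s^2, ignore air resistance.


v = sqrt(2 * g * h)
v = sqrt(2 * 9.81 * 4.25)
v = sqrt(83.385) = 9.1315 m/s

9.1315 m/s


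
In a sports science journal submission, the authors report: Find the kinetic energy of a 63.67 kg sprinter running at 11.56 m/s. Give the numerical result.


KE = 0.5 * m * v^2
KE = 0.5 * 63.67 * 11.56^2
KE = 0.5 * 63.67 * 133.6336 = 4254.2257 J

4254.2257 J


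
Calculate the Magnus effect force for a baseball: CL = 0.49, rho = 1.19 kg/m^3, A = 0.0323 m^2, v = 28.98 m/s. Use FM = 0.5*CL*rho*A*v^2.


FM = 0.5 * CL * rho * A * v^2
FM = 0.5 * 0.49 * 1.19 * 0.0323 * 28.98^2
v^2 = 839.8404
FM = 0.5 * 0.49 * 1.19 * 0.0323 * 839.8404 = 7.9088 N

7.9088 N


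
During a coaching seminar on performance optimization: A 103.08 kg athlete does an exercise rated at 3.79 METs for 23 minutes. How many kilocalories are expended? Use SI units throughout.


kcal = MET * mass * time_hr
Convert time: 23 min = 0.3833 hr
kcal = 3.79 * 103.08 * 0.3833
kcal = 149.7581 kcal

149.7581 kcal


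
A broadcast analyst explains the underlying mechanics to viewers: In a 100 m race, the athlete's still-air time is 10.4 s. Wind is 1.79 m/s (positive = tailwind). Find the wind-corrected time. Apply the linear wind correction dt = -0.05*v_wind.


dt = -0.05 * v_wind = -0.05 * 1.79 = -0.0895 s
t_corrected = t_still + dt = 10.4 + (-0.0895)
t_corrected = 10.3105 s

10.3105 s


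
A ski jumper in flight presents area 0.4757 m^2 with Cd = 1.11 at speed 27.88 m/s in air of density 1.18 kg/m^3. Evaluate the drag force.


Fd = 0.5 * Cd * rho * A * v^2
Fd = 0.5 * 1.11 * 1.18 * 0.4757 * 27.88^2
v^2 = 777.2944
Fd = 0.5 * 1.11 * 1.18 * 0.4757 * 777.2944 = 242.1551 N

242.1551 N


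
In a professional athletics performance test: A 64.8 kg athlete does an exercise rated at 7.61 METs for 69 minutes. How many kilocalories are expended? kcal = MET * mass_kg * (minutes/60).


kcal = MET * mass * time_hr
Convert time: 69 min = 1.15 hr
kcal = 7.61 * 64.8 * 1.15
kcal = 567.0972 kcal

567.0972 kcal


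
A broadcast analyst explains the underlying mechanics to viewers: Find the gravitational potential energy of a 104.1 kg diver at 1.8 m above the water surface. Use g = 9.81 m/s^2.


PE = m * g * h
PE = 104.1 * 9.81 * 1.8
PE = 1021.221 * 1.8 = 1838.1978 J

1838.1978 J


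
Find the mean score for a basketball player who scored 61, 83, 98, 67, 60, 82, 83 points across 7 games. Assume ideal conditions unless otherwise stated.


Average = sum / n
Sum = 534
Average = 534 / 7 = 76.2857

76.2857


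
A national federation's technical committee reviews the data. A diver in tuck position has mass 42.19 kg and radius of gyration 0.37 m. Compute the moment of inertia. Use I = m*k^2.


I = m * k^2
I = 42.19 * 0.37^2
I = 42.19 * 0.1369 = 5.7758 kg*m^2

5.7758 kg*m^2


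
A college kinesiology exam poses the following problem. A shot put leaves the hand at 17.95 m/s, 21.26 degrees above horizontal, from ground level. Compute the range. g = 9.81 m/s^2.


R = v^2 * sin(2*theta) / g
Convert angle to radians: theta = 21.26 deg = 0.3711 rad
sin(2*theta) = sin(0.7421) = 0.6758
R = 17.95^2 * 0.6758 / 9.81
R = 322.2025 * 0.6758 / 9.81 = 22.1977 m

22.1977 m


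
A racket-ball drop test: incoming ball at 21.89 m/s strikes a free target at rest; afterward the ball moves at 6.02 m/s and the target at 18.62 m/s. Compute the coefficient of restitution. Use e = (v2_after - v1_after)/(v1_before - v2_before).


e = (v2_after - v1_after) / (v1_before - v2_before)
Numerator = 18.62 - 6.02 = 12.6
Denominator = 21.89 - 0 = 21.89
e = 12.6 / 21.89 = 0.5756

0.5756


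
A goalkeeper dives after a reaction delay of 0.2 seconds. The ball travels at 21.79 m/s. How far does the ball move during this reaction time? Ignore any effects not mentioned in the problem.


d = v * t
d = 21.79 * 0.2
d = 4.358 m

4.358 m


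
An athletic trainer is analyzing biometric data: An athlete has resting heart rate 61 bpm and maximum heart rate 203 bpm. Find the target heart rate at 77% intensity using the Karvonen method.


Target = HRrest + pct*(HRmax - HRrest)
Heart rate reserve = HRmax - HRrest = 203 - 61 = 142 bpm
Fraction = 77% = 0.77
Target = 61 + 0.77 * 142
Target = 61 + 109.34 = 170.34 bpm

170.34 bpm


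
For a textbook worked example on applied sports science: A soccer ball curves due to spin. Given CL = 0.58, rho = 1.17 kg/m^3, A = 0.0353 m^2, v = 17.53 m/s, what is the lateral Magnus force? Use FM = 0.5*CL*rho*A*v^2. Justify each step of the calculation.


FM = 0.5 * CL * rho * A * v^2
FM = 0.5 * 0.58 * 1.17 * 0.0353 * 17.53^2
v^2 = 307.3009
FM = 0.5 * 0.58 * 1.17 * 0.0353 * 307.3009 = 3.6806 N

3.6806 N


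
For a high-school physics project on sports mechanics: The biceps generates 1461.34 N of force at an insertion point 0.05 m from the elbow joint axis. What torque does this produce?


tau = F * d
tau = 1461.34 * 0.05
tau = 73.067 N*m

73.067 N*m


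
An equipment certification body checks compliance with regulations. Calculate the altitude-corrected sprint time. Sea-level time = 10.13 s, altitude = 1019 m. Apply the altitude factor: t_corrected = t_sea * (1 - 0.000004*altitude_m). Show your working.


Correction factor = 1 - 0.000004 * 1019 = 0.995924
t_corrected = t_sea * factor = 10.13 * 0.995924
t_corrected = 10.0887 s

10.0887 s


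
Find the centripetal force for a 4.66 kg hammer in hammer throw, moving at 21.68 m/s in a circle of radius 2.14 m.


Fc = m * v^2 / r
v^2 = 21.68^2 = 470.0224
Fc = 4.66 * 470.0224 / 2.14
Fc = 2190.3044 / 2.14 = 1023.5067 N

1023.5067 N


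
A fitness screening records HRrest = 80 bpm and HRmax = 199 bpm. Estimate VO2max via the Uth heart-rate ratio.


VO2max = 15.3 * HRmax / HRrest
VO2max = 15.3 * 199 / 80
VO2max = 3044.7 / 80 = 38.0588 mL/kg/min

38.0588 mL/kg/min


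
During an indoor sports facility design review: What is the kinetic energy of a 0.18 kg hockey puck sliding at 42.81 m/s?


KE = 0.5 * m * v^2
KE = 0.5 * 0.18 * 42.81^2
KE = 0.5 * 0.18 * 1832.6961 = 164.9426 J

164.9426 J


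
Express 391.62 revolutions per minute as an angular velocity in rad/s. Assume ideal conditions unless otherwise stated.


omega = RPM * 2 * pi / 60
omega = 391.62 * 2 * 3.14159 / 60
omega = 2460.621 / 60 = 41.0104 rad/s

41.0104 rad/s


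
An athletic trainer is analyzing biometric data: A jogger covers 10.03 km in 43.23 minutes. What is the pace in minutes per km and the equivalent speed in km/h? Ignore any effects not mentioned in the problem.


Pace = time / distance = 43.23 min / 10.03 km = 4.3101 min/km
Speed = distance / time_in_hours = 10.03 / 0.7205 hr
Speed = 13.9209 km/h

4.3101 min/km, 13.9209 km/h


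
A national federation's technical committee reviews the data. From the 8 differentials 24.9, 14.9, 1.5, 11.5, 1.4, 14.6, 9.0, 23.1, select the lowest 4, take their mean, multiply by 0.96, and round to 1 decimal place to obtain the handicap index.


All differentials: 24.9, 14.9, 1.5, 11.5, 1.4, 14.6, 9.0, 23.1
Sorted: 1.4, 1.5, 9.0, 11.5, 14.6, 14.9, 23.1, 24.9
Best 4: 1.4, 1.5, 9.0, 11.5
Average of best = 23.4 / 4 = 5.85
Raw index = 5.85 * 0.96 = 5.616
Handicap index = round(5.616, 1) = 5.6

5.6


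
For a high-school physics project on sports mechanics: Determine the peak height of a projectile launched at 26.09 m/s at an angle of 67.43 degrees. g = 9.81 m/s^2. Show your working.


H = (v*sin(theta))^2 / (2*g)
vy = v*sin(theta) = 26.09 * sin(67.43 deg) = 24.0918 m/s
H = vy^2 / (2*g) = 580.4149 / (2*9.81)
H = 580.4149 / 19.62 = 29.5828 m

29.5828 m


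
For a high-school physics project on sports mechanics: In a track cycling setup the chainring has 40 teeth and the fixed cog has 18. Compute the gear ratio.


GR = front_teeth / rear_teeth
GR = 40 / 18
GR = 2.2222

2.2222


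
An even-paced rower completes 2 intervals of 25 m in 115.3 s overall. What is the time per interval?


Split time = total_time / n_laps = 115.3 / 2
Split time = 57.65 s per lap

57.65 s


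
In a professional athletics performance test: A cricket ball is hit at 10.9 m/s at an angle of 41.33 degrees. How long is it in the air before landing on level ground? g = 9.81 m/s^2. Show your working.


T = 2*v*sin(theta)/g
sin(theta) = sin(41.33 deg) = 0.6604
T = 2*10.9*0.6604 / 9.81
T = 14.3966 / 9.81 = 1.4675 s

1.4675 s


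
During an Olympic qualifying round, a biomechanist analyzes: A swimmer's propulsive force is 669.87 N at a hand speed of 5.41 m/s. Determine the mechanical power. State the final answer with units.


P = F * v
P = 669.87 * 5.41
P = 3623.9967 W

3623.9967 W


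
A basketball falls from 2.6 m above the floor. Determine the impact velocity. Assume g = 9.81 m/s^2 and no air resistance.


v = sqrt(2 * g * h)
v = sqrt(2 * 9.81 * 2.6)
v = sqrt(51.012) = 7.1423 m/s

7.1423 m/s


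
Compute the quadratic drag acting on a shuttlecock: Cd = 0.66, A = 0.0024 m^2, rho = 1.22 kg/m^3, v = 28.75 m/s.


Fd = 0.5 * Cd * rho * A * v^2
Fd = 0.5 * 0.66 * 1.22 * 0.0024 * 28.75^2
v^2 = 826.5625
Fd = 0.5 * 0.66 * 1.22 * 0.0024 * 826.5625 = 0.7987 N

0.7987 N


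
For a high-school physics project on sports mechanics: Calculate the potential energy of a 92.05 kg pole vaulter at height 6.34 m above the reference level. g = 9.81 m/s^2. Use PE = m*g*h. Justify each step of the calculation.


PE = m * g * h
PE = 92.05 * 9.81 * 6.34
PE = 903.0105 * 6.34 = 5725.0866 J

5725.0866 J


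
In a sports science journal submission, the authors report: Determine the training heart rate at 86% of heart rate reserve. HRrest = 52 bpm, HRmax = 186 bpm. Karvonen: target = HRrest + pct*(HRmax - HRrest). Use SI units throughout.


Target = HRrest + pct*(HRmax - HRrest)
Heart rate reserve = HRmax - HRrest = 186 - 52 = 134 bpm
Fraction = 86% = 0.86
Target = 52 + 0.86 * 134
Target = 52 + 115.24 = 167.24 bpm

167.24 bpm


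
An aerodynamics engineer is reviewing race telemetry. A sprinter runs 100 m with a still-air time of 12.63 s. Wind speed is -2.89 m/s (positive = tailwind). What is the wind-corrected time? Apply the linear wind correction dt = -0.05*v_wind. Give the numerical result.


dt = -0.05 * v_wind = -0.05 * -2.89 = 0.1445 s
t_corrected = t_still + dt = 12.63 + (0.1445)
t_corrected = 12.7745 s

12.7745 s


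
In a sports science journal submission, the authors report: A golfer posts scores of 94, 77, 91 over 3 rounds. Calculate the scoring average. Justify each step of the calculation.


Average = sum / n
Sum = 262
Average = 262 / 3 = 87.3333

87.3333


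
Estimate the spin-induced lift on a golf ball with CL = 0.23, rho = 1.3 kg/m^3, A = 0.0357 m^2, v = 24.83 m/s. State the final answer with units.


FM = 0.5 * CL * rho * A * v^2
FM = 0.5 * 0.23 * 1.3 * 0.0357 * 24.83^2
v^2 = 616.5289
FM = 0.5 * 0.23 * 1.3 * 0.0357 * 616.5289 = 3.2905 N

3.2905 N


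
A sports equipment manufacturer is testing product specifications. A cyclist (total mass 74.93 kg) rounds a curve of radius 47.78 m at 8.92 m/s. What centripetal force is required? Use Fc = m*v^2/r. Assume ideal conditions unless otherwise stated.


Fc = m * v^2 / r
v^2 = 8.92^2 = 79.5664
Fc = 74.93 * 79.5664 / 47.78
Fc = 5961.9104 / 47.78 = 124.7784 N

124.7784 N


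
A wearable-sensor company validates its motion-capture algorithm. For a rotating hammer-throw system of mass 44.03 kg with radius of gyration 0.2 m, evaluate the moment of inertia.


I = m * k^2
I = 44.03 * 0.2^2
I = 44.03 * 0.04 = 1.7612 kg*m^2

1.7612 kg*m^2


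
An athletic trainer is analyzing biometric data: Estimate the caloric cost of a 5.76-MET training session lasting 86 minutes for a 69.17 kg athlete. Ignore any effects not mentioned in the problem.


kcal = MET * mass * time_hr
Convert time: 86 min = 1.4333 hr
kcal = 5.76 * 69.17 * 1.4333
kcal = 571.0675 kcal

571.0675 kcal


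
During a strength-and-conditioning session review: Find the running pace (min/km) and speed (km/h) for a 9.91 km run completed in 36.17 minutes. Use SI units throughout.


Pace = time / distance = 36.17 min / 9.91 km = 3.6498 min/km
Speed = distance / time_in_hours = 9.91 / 0.6028 hr
Speed = 16.439 km/h

3.6498 min/km, 16.439 km/h


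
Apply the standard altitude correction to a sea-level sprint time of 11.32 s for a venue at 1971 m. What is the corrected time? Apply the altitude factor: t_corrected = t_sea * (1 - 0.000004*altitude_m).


Correction factor = 1 - 0.000004 * 1971 = 0.992116
t_corrected = t_sea * factor = 11.32 * 0.992116
t_corrected = 11.2308 s

11.2308 s


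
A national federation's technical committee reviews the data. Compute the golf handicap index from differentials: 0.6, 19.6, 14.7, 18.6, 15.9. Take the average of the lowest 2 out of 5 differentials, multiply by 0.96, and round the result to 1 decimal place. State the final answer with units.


All differentials: 0.6, 19.6, 14.7, 18.6, 15.9
Sorted: 0.6, 14.7, 15.9, 18.6, 19.6
Best 2: 0.6, 14.7
Average of best = 15.3 / 2 = 7.65
Raw index = 7.65 * 0.96 = 7.344
Handicap index = round(7.344, 1) = 7.3

7.3


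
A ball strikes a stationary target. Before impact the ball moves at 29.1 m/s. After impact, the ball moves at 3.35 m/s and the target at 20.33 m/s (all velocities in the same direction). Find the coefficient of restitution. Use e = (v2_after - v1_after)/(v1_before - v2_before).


e = (v2_after - v1_after) / (v1_before - v2_before)
Numerator = 20.33 - 3.35 = 16.98
Denominator = 29.1 - 0 = 29.1
e = 16.98 / 29.1 = 0.5835

0.5835


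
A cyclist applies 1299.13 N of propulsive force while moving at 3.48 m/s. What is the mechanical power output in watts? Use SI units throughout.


P = F * v
P = 1299.13 * 3.48
P = 4520.9724 W

4520.9724 W


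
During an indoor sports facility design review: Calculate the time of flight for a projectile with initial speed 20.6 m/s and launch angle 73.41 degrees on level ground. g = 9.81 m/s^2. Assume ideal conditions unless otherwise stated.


T = 2*v*sin(theta)/g
sin(theta) = sin(73.41 deg) = 0.9584
T = 2*20.6*0.9584 / 9.81
T = 39.4849 / 9.81 = 4.025 s

4.025 s


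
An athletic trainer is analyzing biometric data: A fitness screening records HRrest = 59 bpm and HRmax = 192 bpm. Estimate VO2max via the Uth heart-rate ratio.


VO2max = 15.3 * HRmax / HRrest
VO2max = 15.3 * 192 / 59
VO2max = 2937.6 / 59 = 49.7898 mL/kg/min

49.7898 mL/kg/min


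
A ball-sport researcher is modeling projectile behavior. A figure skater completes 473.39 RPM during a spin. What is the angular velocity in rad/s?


omega = RPM * 2 * pi / 60
omega = 473.39 * 2 * 3.14159 / 60
omega = 2974.3971 / 60 = 49.5733 rad/s

49.5733 rad/s


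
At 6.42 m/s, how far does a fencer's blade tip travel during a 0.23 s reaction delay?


d = v * t
d = 6.42 * 0.23
d = 1.4766 m

1.4766 m


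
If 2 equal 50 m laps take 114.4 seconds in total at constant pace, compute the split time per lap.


Split time = total_time / n_laps = 114.4 / 2
Split time = 57.2 s per lap

57.2 s


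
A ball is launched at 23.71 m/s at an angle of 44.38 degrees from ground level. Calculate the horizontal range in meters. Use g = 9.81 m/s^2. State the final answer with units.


R = v^2 * sin(2*theta) / g
Convert angle to radians: theta = 44.38 deg = 0.7746 rad
sin(2*theta) = sin(1.5492) = 0.9998
R = 23.71^2 * 0.9998 / 9.81
R = 562.1641 * 0.9998 / 9.81 = 57.2918 m

57.2918 m


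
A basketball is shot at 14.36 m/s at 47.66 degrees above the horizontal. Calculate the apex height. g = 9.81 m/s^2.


H = (v*sin(theta))^2 / (2*g)
vy = v*sin(theta) = 14.36 * sin(47.66 deg) = 10.6144 m/s
H = vy^2 / (2*g) = 112.6645 / (2*9.81)
H = 112.6645 / 19.62 = 5.7423 m

5.7423 m


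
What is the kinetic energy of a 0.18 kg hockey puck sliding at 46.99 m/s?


KE = 0.5 * m * v^2
KE = 0.5 * 0.18 * 46.99^2
KE = 0.5 * 0.18 * 2208.0601 = 198.7254 J

198.7254 J


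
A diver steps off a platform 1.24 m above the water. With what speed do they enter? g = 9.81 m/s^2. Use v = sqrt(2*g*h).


v = sqrt(2 * g * h)
v = sqrt(2 * 9.81 * 1.24)
v = sqrt(24.3288) = 4.9324 m/s

4.9324 m/s


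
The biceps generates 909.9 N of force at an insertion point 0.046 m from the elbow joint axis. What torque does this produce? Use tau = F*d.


tau = F * d
tau = 909.9 * 0.046
tau = 41.8554 N*m

41.8554 N*m


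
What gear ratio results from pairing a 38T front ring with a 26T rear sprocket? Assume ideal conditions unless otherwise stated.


GR = front_teeth / rear_teeth
GR = 38 / 26
GR = 1.4615

1.4615


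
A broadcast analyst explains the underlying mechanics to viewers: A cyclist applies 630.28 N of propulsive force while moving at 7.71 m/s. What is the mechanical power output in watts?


P = F * v
P = 630.28 * 7.71
P = 4859.4588 W

4859.4588 W


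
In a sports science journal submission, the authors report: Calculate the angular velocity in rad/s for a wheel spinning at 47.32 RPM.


omega = RPM * 2 * pi / 60
omega = 47.32 * 2 * 3.14159 / 60
omega = 297.3203 / 60 = 4.9553 rad/s

4.9553 rad/s


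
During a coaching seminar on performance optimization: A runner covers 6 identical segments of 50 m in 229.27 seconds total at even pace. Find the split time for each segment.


Split time = total_time / n_laps = 229.27 / 6
Split time = 38.2117 s per lap

38.2117 s


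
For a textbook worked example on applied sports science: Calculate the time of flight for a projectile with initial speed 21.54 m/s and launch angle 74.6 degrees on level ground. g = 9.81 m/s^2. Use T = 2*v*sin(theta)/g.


T = 2*v*sin(theta)/g
sin(theta) = sin(74.6 deg) = 0.9641
T = 2*21.54*0.9641 / 9.81
T = 41.5332 / 9.81 = 4.2338 s

4.2338 s


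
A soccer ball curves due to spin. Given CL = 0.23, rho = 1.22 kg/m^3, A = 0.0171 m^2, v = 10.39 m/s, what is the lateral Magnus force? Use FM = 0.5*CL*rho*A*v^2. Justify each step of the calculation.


FM = 0.5 * CL * rho * A * v^2
FM = 0.5 * 0.23 * 1.22 * 0.0171 * 10.39^2
v^2 = 107.9521
FM = 0.5 * 0.23 * 1.22 * 0.0171 * 107.9521 = 0.259 N

0.259 N


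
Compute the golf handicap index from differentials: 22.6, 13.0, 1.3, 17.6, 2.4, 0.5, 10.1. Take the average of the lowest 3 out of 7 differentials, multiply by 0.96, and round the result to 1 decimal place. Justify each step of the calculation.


All differentials: 22.6, 13.0, 1.3, 17.6, 2.4, 0.5, 10.1
Sorted: 0.5, 1.3, 2.4, 10.1, 13.0, 17.6, 22.6
Best 3: 0.5, 1.3, 2.4
Average of best = 4.2 / 3 = 1.4
Raw index = 1.4 * 0.96 = 1.344
Handicap index = round(1.344, 1) = 1.3

1.3


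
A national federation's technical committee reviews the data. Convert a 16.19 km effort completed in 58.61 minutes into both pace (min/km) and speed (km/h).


Pace = time / distance = 58.61 min / 16.19 km = 3.6201 min/km
Speed = distance / time_in_hours = 16.19 / 0.9768 hr
Speed = 16.574 km/h

3.6201 min/km, 16.574 km/h


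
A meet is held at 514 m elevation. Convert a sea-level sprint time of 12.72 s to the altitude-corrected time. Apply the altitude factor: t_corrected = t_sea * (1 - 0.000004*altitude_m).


Correction factor = 1 - 0.000004 * 514 = 0.997944
t_corrected = t_sea * factor = 12.72 * 0.997944
t_corrected = 12.6938 s

12.6938 s


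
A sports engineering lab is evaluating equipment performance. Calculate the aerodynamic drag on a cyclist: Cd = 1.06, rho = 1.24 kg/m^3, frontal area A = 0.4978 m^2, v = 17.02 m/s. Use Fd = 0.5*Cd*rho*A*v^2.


Fd = 0.5 * Cd * rho * A * v^2
Fd = 0.5 * 1.06 * 1.24 * 0.4978 * 17.02^2
v^2 = 289.6804
Fd = 0.5 * 1.06 * 1.24 * 0.4978 * 289.6804 = 94.7701 N

94.7701 N


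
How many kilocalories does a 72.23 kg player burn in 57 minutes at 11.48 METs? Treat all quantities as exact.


kcal = MET * mass * time_hr
Convert time: 57 min = 0.95 hr
kcal = 11.48 * 72.23 * 0.95
kcal = 787.7404 kcal

787.7404 kcal


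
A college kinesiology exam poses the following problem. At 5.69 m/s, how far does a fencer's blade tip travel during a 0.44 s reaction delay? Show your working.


d = v * t
d = 5.69 * 0.44
d = 2.5036 m

2.5036 m


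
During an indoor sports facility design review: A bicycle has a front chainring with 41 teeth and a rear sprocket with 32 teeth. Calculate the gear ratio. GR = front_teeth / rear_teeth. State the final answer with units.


GR = front_teeth / rear_teeth
GR = 41 / 32
GR = 1.2812

1.2812


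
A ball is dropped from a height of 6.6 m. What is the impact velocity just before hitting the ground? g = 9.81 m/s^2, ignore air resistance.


v = sqrt(2 * g * h)
v = sqrt(2 * 9.81 * 6.6)
v = sqrt(129.492) = 11.3795 m/s

11.3795 m/s


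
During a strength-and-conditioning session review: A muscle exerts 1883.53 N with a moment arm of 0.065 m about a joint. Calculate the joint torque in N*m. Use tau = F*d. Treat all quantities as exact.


tau = F * d
tau = 1883.53 * 0.065
tau = 122.4295 N*m

122.4295 N*m


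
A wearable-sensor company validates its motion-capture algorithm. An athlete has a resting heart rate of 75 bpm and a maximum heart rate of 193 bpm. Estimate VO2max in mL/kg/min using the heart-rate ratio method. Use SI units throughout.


VO2max = 15.3 * HRmax / HRrest
VO2max = 15.3 * 193 / 75
VO2max = 2952.9 / 75 = 39.372 mL/kg/min

39.372 mL/kg/min


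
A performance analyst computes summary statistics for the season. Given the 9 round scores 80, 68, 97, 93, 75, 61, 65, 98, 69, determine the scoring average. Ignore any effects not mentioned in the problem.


Average = sum / n
Sum = 706
Average = 706 / 9 = 78.4444

78.4444


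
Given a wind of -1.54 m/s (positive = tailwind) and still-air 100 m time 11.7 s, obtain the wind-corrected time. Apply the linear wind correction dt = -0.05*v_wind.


dt = -0.05 * v_wind = -0.05 * -1.54 = 0.077 s
t_corrected = t_still + dt = 11.7 + (0.077)
t_corrected = 11.777 s

11.777 s


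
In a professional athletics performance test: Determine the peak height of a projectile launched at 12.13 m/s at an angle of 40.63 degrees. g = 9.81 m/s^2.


H = (v*sin(theta))^2 / (2*g)
vy = v*sin(theta) = 12.13 * sin(40.63 deg) = 7.8987 m/s
H = vy^2 / (2*g) = 62.3897 / (2*9.81)
H = 62.3897 / 19.62 = 3.1799 m

3.1799 m


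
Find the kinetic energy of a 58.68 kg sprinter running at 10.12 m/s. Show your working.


KE = 0.5 * m * v^2
KE = 0.5 * 58.68 * 10.12^2
KE = 0.5 * 58.68 * 102.4144 = 3004.8385 J

3004.8385 J


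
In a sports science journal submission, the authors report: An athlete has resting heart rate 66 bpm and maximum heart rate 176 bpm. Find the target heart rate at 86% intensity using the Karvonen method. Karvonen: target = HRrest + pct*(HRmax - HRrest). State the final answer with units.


Target = HRrest + pct*(HRmax - HRrest)
Heart rate reserve = HRmax - HRrest = 176 - 66 = 110 bpm
Fraction = 86% = 0.86
Target = 66 + 0.86 * 110
Target = 66 + 94.6 = 160.6 bpm

160.6 bpm


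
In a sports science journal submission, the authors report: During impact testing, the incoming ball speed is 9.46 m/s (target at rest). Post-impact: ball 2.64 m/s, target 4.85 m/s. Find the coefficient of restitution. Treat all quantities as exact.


e = (v2_after - v1_after) / (v1_before - v2_before)
Numerator = 4.85 - 2.64 = 2.21
Denominator = 9.46 - 0 = 9.46
e = 2.21 / 9.46 = 0.2336

0.2336


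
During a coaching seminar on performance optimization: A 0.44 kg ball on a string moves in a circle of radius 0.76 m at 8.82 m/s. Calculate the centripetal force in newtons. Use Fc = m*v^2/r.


Fc = m * v^2 / r
v^2 = 8.82^2 = 77.7924
Fc = 0.44 * 77.7924 / 0.76
Fc = 34.2287 / 0.76 = 45.0377 N

45.0377 N


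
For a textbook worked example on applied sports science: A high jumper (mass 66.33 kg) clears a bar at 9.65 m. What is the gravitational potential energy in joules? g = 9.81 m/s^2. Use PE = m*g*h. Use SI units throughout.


PE = m * g * h
PE = 66.33 * 9.81 * 9.65
PE = 650.6973 * 9.65 = 6279.2289 J

6279.2289 J


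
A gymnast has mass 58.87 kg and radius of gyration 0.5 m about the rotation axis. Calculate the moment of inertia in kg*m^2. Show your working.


I = m * k^2
I = 58.87 * 0.5^2
I = 58.87 * 0.25 = 14.7175 kg*m^2

14.7175 kg*m^2


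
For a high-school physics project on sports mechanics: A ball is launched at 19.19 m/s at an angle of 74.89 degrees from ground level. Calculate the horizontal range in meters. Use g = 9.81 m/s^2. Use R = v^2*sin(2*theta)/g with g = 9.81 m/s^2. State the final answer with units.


R = v^2 * sin(2*theta) / g
Convert angle to radians: theta = 74.89 deg = 1.3071 rad
sin(2*theta) = sin(2.6142) = 0.5033
R = 19.19^2 * 0.5033 / 9.81
R = 368.2561 * 0.5033 / 9.81 = 18.8941 m

18.8941 m


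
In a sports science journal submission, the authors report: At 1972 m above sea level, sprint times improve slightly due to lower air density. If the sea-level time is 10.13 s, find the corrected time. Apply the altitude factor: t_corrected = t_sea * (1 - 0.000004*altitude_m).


Correction factor = 1 - 0.000004 * 1972 = 0.992112
t_corrected = t_sea * factor = 10.13 * 0.992112
t_corrected = 10.0501 s

10.0501 s


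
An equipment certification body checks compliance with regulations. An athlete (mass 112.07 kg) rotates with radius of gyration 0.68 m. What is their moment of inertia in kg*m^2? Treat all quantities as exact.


I = m * k^2
I = 112.07 * 0.68^2
I = 112.07 * 0.4624 = 51.8212 kg*m^2

51.8212 kg*m^2


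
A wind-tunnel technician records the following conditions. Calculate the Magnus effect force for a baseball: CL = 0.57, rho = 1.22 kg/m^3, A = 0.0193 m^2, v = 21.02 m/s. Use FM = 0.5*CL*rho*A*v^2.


FM = 0.5 * CL * rho * A * v^2
FM = 0.5 * 0.57 * 1.22 * 0.0193 * 21.02^2
v^2 = 441.8404
FM = 0.5 * 0.57 * 1.22 * 0.0193 * 441.8404 = 2.965 N

2.965 N


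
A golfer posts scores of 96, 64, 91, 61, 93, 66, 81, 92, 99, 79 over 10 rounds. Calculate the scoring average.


Average = sum / n
Sum = 822
Average = 822 / 10 = 82.2

82.2


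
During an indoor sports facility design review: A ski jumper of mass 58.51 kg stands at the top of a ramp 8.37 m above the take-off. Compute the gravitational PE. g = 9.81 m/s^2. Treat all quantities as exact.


PE = m * g * h
PE = 58.51 * 9.81 * 8.37
PE = 573.9831 * 8.37 = 4804.2385 J

4804.2385 J


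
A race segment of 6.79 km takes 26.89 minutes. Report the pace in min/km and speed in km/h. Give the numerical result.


Pace = time / distance = 26.89 min / 6.79 km = 3.9602 min/km
Speed = distance / time_in_hours = 6.79 / 0.4482 hr
Speed = 15.1506 km/h

3.9602 min/km, 15.1506 km/h


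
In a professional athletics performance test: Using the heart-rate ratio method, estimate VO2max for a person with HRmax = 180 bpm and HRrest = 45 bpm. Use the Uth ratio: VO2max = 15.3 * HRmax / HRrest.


VO2max = 15.3 * HRmax / HRrest
VO2max = 15.3 * 180 / 45
VO2max = 2754 / 45 = 61.2 mL/kg/min

61.2 mL/kg/min


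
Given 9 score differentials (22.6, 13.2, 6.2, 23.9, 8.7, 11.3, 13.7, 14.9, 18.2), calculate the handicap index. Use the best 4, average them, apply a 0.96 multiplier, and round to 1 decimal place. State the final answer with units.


All differentials: 22.6, 13.2, 6.2, 23.9, 8.7, 11.3, 13.7, 14.9, 18.2
Sorted: 6.2, 8.7, 11.3, 13.2, 13.7, 14.9, 18.2, 22.6, 23.9
Best 4: 6.2, 8.7, 11.3, 13.2
Average of best = 39.4 / 4 = 9.85
Raw index = 9.85 * 0.96 = 9.456
Handicap index = round(9.456, 1) = 9.5

9.5


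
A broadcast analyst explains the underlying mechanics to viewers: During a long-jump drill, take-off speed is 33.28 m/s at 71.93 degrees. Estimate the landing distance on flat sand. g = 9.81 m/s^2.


R = v^2 * sin(2*theta) / g
Convert angle to radians: theta = 71.93 deg = 1.2554 rad
sin(2*theta) = sin(2.5108) = 0.5898
R = 33.28^2 * 0.5898 / 9.81
R = 1107.5584 * 0.5898 / 9.81 = 66.5845 m

66.5845 m


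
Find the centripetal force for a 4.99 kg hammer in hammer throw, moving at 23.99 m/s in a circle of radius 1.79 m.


Fc = m * v^2 / r
v^2 = 23.99^2 = 575.5201
Fc = 4.99 * 575.5201 / 1.79
Fc = 2871.8453 / 1.79 = 1604.3828 N

1604.3828 N


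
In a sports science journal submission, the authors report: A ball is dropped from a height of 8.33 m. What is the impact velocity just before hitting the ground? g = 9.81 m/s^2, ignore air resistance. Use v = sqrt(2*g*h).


v = sqrt(2 * g * h)
v = sqrt(2 * 9.81 * 8.33)
v = sqrt(163.4346) = 12.7842 m/s

12.7842 m/s


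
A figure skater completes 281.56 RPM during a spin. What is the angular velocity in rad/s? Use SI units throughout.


omega = RPM * 2 * pi / 60
omega = 281.56 * 2 * 3.14159 / 60
omega = 1769.0937 / 60 = 29.4849 rad/s

29.4849 rad/s


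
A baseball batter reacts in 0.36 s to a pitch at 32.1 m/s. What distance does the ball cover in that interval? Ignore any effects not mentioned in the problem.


d = v * t
d = 32.1 * 0.36
d = 11.556 m

11.556 m


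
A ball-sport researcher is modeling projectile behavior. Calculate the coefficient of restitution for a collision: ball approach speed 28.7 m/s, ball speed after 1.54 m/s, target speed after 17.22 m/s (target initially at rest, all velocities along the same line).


e = (v2_after - v1_after) / (v1_before - v2_before)
Numerator = 17.22 - 1.54 = 15.68
Denominator = 28.7 - 0 = 28.7
e = 15.68 / 28.7 = 0.5463

0.5463


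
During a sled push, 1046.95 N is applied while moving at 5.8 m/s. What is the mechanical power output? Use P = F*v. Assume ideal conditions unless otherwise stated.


P = F * v
P = 1046.95 * 5.8
P = 6072.31 W

6072.31 W


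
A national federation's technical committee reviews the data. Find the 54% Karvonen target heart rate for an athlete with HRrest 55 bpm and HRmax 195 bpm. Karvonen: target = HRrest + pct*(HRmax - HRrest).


Target = HRrest + pct*(HRmax - HRrest)
Heart rate reserve = HRmax - HRrest = 195 - 55 = 140 bpm
Fraction = 54% = 0.54
Target = 55 + 0.54 * 140
Target = 55 + 75.6 = 130.6 bpm

130.6 bpm
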